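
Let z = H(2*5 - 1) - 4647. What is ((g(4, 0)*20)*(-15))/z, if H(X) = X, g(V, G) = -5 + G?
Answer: -250/773 ≈ -0.32342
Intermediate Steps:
z = -4638 (z = (2*5 - 1) - 4647 = (10 - 1) - 4647 = 9 - 4647 = -4638)
((g(4, 0)*20)*(-15))/z = (((-5 + 0)*20)*(-15))/(-4638) = (-5*20*(-15))*(-1/4638) = -100*(-15)*(-1/4638) = 1500*(-1/4638) = -250/773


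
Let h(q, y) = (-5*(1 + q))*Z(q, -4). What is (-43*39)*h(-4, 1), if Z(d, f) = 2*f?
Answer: 201240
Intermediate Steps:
h(q, y) = 40 + 40*q (h(q, y) = (-5*(1 + q))*(2*(-4)) = (-5 - 5*q)*(-8) = 40 + 40*q)
(-43*39)*h(-4, 1) = (-43*39)*(40 + 40*(-4)) = -1677*(40 - 160) = -1677*(-120) = 201240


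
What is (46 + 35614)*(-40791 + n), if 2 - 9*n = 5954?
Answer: -4434570620/3 ≈ -1.4782e+9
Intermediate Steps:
n = -1984/3 (n = 2/9 - ⅑*5954 = 2/9 - 5954/9 = -1984/3 ≈ -661.33)
(46 + 35614)*(-40791 + n) = (46 + 35614)*(-40791 - 1984/3) = 35660*(-124357/3) = -4434570620/3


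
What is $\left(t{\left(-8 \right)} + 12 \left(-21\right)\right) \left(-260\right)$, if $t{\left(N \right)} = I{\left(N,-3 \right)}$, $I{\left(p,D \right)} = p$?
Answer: $67600$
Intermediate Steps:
$t{\left(N \right)} = N$
$\left(t{\left(-8 \right)} + 12 \left(-21\right)\right) \left(-260\right) = \left(-8 + 12 \left(-21\right)\right) \left(-260\right) = \left(-8 - 252\right) \left(-260\right) = \left(-260\right) \left(-260\right) = 67600$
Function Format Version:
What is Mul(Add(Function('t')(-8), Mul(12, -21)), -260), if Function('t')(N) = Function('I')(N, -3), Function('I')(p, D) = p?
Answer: 67600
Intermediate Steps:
Function('t')(N) = N
Mul(Add(Function('t')(-8), Mul(12, -21)), -260) = Mul(Add(-8, Mul(12, -21)), -260) = Mul(Add(-8, -252), -260) = Mul(-260, -260) = 67600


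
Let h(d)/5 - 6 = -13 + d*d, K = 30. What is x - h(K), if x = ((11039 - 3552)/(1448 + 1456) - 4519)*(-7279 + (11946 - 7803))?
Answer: 5139729293/363 ≈ 1.4159e+7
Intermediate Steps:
h(d) = -35 + 5*d**2 (h(d) = 30 + 5*(-13 + d*d) = 30 + 5*(-13 + d**2) = 30 + (-65 + 5*d**2) = -35 + 5*d**2)
x = 5141350088/363 (x = (7487/2904 - 4519)*(-7279 + 4143) = (7487*(1/2904) - 4519)*(-3136) = (7487/2904 - 4519)*(-3136) = -13115689/2904*(-3136) = 5141350088/363 ≈ 1.4164e+7)
x - h(K) = 5141350088/363 - (-35 + 5*30**2) = 5141350088/363 - (-35 + 5*900) = 5141350088/363 - (-35 + 4500) = 5141350088/363 - 1*4465 = 5141350088/363 - 4465 = 5139729293/363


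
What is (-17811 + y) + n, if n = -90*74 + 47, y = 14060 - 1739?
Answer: -12103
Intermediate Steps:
y = 12321
n = -6613 (n = -6660 + 47 = -6613)
(-17811 + y) + n = (-17811 + 12321) - 6613 = -5490 - 6613 = -12103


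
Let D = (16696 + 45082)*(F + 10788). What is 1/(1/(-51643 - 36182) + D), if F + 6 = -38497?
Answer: -87825/150371968737751 ≈ -5.8405e-10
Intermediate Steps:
F = -38503 (F = -6 - 38497 = -38503)
D = -1712177270 (D = (16696 + 45082)*(-38503 + 10788) = 61778*(-27715) = -1712177270)
1/(1/(-51643 - 36182) + D) = 1/(1/(-51643 - 36182) - 1712177270) = 1/(1/(-87825) - 1712177270) = 1/(-1/87825 - 1712177270) = 1/(-150371968737751/87825) = -87825/150371968737751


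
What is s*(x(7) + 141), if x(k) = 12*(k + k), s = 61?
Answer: 18849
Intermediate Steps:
x(k) = 24*k (x(k) = 12*(2*k) = 24*k)
s*(x(7) + 141) = 61*(24*7 + 141) = 61*(168 + 141) = 61*309 = 18849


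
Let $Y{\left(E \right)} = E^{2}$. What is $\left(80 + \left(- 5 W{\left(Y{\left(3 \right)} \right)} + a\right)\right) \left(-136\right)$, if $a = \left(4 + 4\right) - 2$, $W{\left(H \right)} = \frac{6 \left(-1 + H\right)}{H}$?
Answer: $- \frac{24208}{3} \approx -8069.3$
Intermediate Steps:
$W{\left(H \right)} = \frac{-6 + 6 H}{H}$
$a = 6$ ($a = 8 - 2 = 6$)
$\left(80 + \left(- 5 W{\left(Y{\left(3 \right)} \right)} + a\right)\right) \left(-136\right) = \left(80 + \left(- 5 \left(6 - \frac{6}{3^{2}}\right) + 6\right)\right) \left(-136\right) = \left(80 + \left(- 5 \left(6 - \frac{6}{9}\right) + 6\right)\right) \left(-136\right) = \left(80 + \left(- 5 \left(6 - \frac{2}{3}\right) + 6\right)\right) \left(-136\right) = \left(80 + \left(\left(-5\right) \frac{16}{3} + 6\right)\right) \left(-136\right) = \left(80 + \left(- \frac{80}{3} + 6\right)\right) \left(-136\right) = \left(80 - \frac{62}{3}\right) \left(-136\right) = \frac{178}{3} \left(-136\right) = - \frac{24208}{3}$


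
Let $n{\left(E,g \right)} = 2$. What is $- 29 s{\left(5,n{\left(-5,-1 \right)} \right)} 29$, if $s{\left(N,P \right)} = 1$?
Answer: $-841$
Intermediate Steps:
$- 29 s{\left(5,n{\left(-5,-1 \right)} \right)} 29 = \left(-29\right) 1 \cdot 29 = \left(-29\right) 29 = -841$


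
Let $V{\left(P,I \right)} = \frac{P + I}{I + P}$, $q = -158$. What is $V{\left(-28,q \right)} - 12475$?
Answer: $-12474$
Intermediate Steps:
$V{\left(P,I \right)} = 1$ ($V{\left(P,I \right)} = \frac{I + P}{I + P} = 1$)
$V{\left(-28,q \right)} - 12475 = 1 - 12475 = -12474$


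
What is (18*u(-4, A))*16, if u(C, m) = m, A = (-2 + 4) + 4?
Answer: 1728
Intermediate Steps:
A = 6 (A = 2 + 4 = 6)
(18*u(-4, A))*16 = (18*6)*16 = 108*16 = 1728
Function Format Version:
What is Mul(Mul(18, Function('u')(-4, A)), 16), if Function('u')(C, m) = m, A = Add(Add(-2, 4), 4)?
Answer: 1728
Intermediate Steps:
A = 6 (A = Add(2, 4) = 6)
Mul(Mul(18, Function('u')(-4, A)), 16) = Mul(Mul(18, 6), 16) = Mul(108, 16) = 1728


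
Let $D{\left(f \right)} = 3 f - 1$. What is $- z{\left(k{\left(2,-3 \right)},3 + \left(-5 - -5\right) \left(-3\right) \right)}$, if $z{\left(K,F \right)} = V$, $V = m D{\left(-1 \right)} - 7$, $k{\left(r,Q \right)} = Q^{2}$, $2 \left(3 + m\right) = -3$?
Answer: $-11$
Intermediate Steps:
$m = - \frac{9}{2}$ ($m = -3 + \frac{1}{2} \left(-3\right) = -3 - \frac{3}{2} = - \frac{9}{2} \approx -4.5$)
$D{\left(f \right)} = -1 + 3 f$
$V = 11$ ($V = - \frac{9 \left(-1 + 3 \left(-1\right)\right)}{2} - 7 = - \frac{9 \left(-1 - 3\right)}{2} - 7 = \left(- \frac{9}{2}\right) \left(-4\right) - 7 = 18 - 7 = 11$)
$z{\left(K,F \right)} = 11$
$- z{\left(k{\left(2,-3 \right)},3 + \left(-5 - -5\right) \left(-3\right) \right)} = \left(-1\right) 11 = -11$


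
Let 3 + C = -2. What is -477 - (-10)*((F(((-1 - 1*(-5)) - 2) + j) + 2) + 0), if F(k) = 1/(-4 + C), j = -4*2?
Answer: -4123/9 ≈ -458.11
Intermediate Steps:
C = -5 (C = -3 - 2 = -5)
j = -8
F(k) = -⅑ (F(k) = 1/(-4 - 5) = 1/(-9) = -⅑)
-477 - (-10)*((F(((-1 - 1*(-5)) - 2) + j) + 2) + 0) = -477 - (-10)*((-⅑ + 2) + 0) = -477 - (-10)*(17/9 + 0) = -477 - (-10)*17/9 = -477 - 1*(-170/9) = -477 + 170/9 = -4123/9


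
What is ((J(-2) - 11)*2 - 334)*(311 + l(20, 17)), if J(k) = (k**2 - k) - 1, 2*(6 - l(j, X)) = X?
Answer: -106741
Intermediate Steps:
l(j, X) = 6 - X/2
J(k) = -1 + k**2 - k
((J(-2) - 11)*2 - 334)*(311 + l(20, 17)) = (((-1 + (-2)**2 - 1*(-2)) - 11)*2 - 334)*(311 + (6 - 1/2*17)) = (((-1 + 4 + 2) - 11)*2 - 334)*(311 + (6 - 17/2)) = ((5 - 11)*2 - 334)*(311 - 5/2) = (-6*2 - 334)*(617/2) = (-12 - 334)*(617/2) = -346*617/2 = -106741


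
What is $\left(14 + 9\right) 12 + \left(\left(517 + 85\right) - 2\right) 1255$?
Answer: $753276$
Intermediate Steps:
$\left(14 + 9\right) 12 + \left(\left(517 + 85\right) - 2\right) 1255 = 23 \cdot 12 + \left(602 - 2\right) 1255 = 276 + 600 \cdot 1255 = 276 + 753000 = 753276$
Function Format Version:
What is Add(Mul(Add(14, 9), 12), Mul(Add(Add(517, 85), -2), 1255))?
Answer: 753276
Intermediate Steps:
Add(Mul(Add(14, 9), 12), Mul(Add(Add(517, 85), -2), 1255)) = Add(Mul(23, 12), Mul(Add(602, -2), 1255)) = Add(276, Mul(600, 1255)) = Add(276, 753000) = 753276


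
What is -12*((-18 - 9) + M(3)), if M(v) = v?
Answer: 288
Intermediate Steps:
-12*((-18 - 9) + M(3)) = -12*((-18 - 9) + 3) = -12*(-27 + 3) = -12*(-24) = 288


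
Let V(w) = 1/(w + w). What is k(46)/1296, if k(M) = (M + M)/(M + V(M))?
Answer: 529/342873 ≈ 0.0015428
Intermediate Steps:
V(w) = 1/(2*w)
k(M) = 2*M/(M + 1/(2*M)) (k(M) = (M + M)/(M + 1/(2*M)) = (2*M)/(M + 1/(2*M)) = 2*M/(M + 1/(2*M)))
k(46)/1296 = (4*46²/(1 + 2*46²))/1296 = (4*2116/(1 + 2*2116))*(1/1296) = (4*2116/(1 + 4232))*(1/1296) = (4*2116/4233)*(1/1296) = (4*2116*(1/4233))*(1/1296) = (8464/4233)*(1/1296) = 529/342873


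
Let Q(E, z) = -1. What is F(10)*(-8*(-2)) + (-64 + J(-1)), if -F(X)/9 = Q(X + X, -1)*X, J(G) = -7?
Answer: 1369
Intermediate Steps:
F(X) = 9*X (F(X) = -(-9)*X = 9*X)
F(10)*(-8*(-2)) + (-64 + J(-1)) = (9*10)*(-8*(-2)) + (-64 - 7) = 90*16 - 71 = 1440 - 71 = 1369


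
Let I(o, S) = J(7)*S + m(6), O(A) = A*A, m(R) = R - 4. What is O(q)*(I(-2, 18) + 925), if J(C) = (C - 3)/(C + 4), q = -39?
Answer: 15619149/11 ≈ 1.4199e+6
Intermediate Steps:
m(R) = -4 + R
J(C) = (-3 + C)/(4 + C)
O(A) = A²
I(o, S) = 2 + 4*S/11 (I(o, S) = ((-3 + 7)/(4 + 7))*S + (-4 + 6) = (4/11)*S + 2 = ((1/11)*4)*S + 2 = 4*S/11 + 2 = 2 + 4*S/11)
O(q)*(I(-2, 18) + 925) = (-39)²*((2 + (4/11)*18) + 925) = 1521*((2 + 72/11) + 925) = 1521*(94/11 + 925) = 1521*(10269/11) = 15619149/11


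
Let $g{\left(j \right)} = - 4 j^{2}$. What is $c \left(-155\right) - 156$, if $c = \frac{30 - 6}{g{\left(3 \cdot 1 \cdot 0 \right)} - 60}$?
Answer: $-94$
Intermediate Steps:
$c = - \frac{2}{5}$ ($c = \frac{30 - 6}{- 4 \left(3 \cdot 1 \cdot 0\right)^{2} - 60} = \frac{24}{- 4 \left(3 \cdot 0\right)^{2} - 60} = \frac{24}{- 4 \cdot 0^{2} - 60} = \frac{24}{\left(-4\right) 0 - 60} = \frac{24}{0 - 60} = \frac{24}{-60} = 24 \left(- \frac{1}{60}\right) = - \frac{2}{5} \approx -0.4$)
$c \left(-155\right) - 156 = \left(- \frac{2}{5}\right) \left(-155\right) - 156 = 62 - 156 = -94$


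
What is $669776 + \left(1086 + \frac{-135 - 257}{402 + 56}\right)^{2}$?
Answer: $\frac{96874979220}{52441} \approx 1.8473 \cdot 10^{6}$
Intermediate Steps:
$669776 + \left(1086 + \frac{-135 - 257}{402 + 56}\right)^{2} = 669776 + \left(1086 - \frac{392}{458}\right)^{2} = 669776 + \left(1086 - \frac{196}{229}\right)^{2} = 669776 + \left(\frac{248498}{229}\right)^{2} = 669776 + \frac{61751256004}{52441} = \frac{96874979220}{52441}$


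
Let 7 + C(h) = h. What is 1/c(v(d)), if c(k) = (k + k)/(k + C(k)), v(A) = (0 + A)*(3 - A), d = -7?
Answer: 21/20 ≈ 1.0500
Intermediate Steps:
C(h) = -7 + h
v(A) = A*(3 - A)
c(k) = 2*k/(-7 + 2*k) (c(k) = (k + k)/(k + (-7 + k)) = (2*k)/(-7 + 2*k) = 2*k/(-7 + 2*k))
1/c(v(d)) = 1/(2*(-7*(3 - 1*(-7)))/(-7 + 2*(-7*(3 - 1*(-7))))) = 1/(2*(-7*(3 + 7))/(-7 + 2*(-7*(3 + 7)))) = 1/(2*(-7*10)/(-7 + 2*(-7*10))) = 1/(2*(-70)/(-7 + 2*(-70))) = 1/(2*(-70)/(-7 - 140)) = 1/(2*(-70)/(-147)) = 1/(2*(-70)*(-1/147)) = 1/(20/21) = 21/20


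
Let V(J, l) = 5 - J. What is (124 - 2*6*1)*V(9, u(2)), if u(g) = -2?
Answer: -448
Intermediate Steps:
(124 - 2*6*1)*V(9, u(2)) = (124 - 2*6*1)*(5 - 1*9) = (124 - 12*1)*(5 - 9) = (124 - 12)*(-4) = 112*(-4) = -448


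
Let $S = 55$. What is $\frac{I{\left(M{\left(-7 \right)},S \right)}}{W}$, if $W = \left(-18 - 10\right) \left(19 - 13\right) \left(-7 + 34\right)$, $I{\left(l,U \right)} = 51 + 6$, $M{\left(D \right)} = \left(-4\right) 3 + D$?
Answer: $- \frac{19}{1512} \approx -0.012566$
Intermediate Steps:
$M{\left(D \right)} = -12 + D$
$I{\left(l,U \right)} = 57$
$W = -4536$ ($W = \left(-28\right) 6 \cdot 27 = \left(-168\right) 27 = -4536$)
$\frac{I{\left(M{\left(-7 \right)},S \right)}}{W} = \frac{57}{-4536} = 57 \left(- \frac{1}{4536}\right) = - \frac{19}{1512}$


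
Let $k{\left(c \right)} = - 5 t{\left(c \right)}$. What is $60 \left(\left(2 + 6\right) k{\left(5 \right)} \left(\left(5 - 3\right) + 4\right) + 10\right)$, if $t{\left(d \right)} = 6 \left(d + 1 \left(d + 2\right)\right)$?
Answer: $-1036200$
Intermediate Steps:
$t{\left(d \right)} = 12 + 12 d$ ($t{\left(d \right)} = 6 \left(d + 1 \left(2 + d\right)\right) = 6 \left(d + \left(2 + d\right)\right) = 6 \left(2 + 2 d\right) = 12 + 12 d$)
$k{\left(c \right)} = -60 - 60 c$ ($k{\left(c \right)} = - 5 \left(12 + 12 c\right) = -60 - 60 c$)
$60 \left(\left(2 + 6\right) k{\left(5 \right)} \left(\left(5 - 3\right) + 4\right) + 10\right) = 60 \left(\left(2 + 6\right) \left(-60 - 300\right) \left(\left(5 - 3\right) + 4\right) + 10\right) = 60 \left(8 \left(-60 - 300\right) \left(2 + 4\right) + 10\right) = 60 \left(8 \left(-360\right) 6 + 10\right) = 60 \left(\left(-2880\right) 6 + 10\right) = 60 \left(-17280 + 10\right) = 60 \left(-17270\right) = -1036200$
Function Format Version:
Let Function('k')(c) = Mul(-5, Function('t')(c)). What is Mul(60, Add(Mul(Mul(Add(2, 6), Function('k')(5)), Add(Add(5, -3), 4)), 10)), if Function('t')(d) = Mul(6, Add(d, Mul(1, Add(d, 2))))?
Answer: -1036200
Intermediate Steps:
Function('t')(d) = Add(12, Mul(12, d)) (Function('t')(d) = Mul(6, Add(d, Mul(1, Add(2, d)))) = Mul(6, Add(d, Add(2, d))) = Mul(6, Add(2, Mul(2, d))) = Add(12, Mul(12, d)))
Function('k')(c) = Add(-60, Mul(-60, c)) (Function('k')(c) = Mul(-5, Add(12, Mul(12, c))) = Add(-60, Mul(-60, c)))
Mul(60, Add(Mul(Mul(Add(2, 6), Function('k')(5)), Add(Add(5, -3), 4)), 10)) = Mul(60, Add(Mul(Mul(Add(2, 6), Add(-60, Mul(-60, 5))), Add(Add(5, -3), 4)), 10)) = Mul(60, Add(Mul(Mul(8, Add(-60, -300)), Add(2, 4)), 10)) = Mul(60, Add(Mul(Mul(8, -360), 6), 10)) = Mul(60, Add(Mul(-2880, 6), 10)) = Mul(60, Add(-17280, 10)) = Mul(60, -17270) = -1036200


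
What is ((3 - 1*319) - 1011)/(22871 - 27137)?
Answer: 1327/4266 ≈ 0.31106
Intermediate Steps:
((3 - 1*319) - 1011)/(22871 - 27137) = ((3 - 319) - 1011)/(-4266) = (-316 - 1011)*(-1/4266) = -1327*(-1/4266) = 1327/4266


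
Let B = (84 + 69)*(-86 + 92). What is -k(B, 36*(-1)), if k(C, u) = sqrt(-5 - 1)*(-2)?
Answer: 2*I*sqrt(6) ≈ 4.899*I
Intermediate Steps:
B = 918 (B = 153*6 = 918)
k(C, u) = -2*I*sqrt(6) (k(C, u) = sqrt(-6)*(-2) = (I*sqrt(6))*(-2) = -2*I*sqrt(6))
-k(B, 36*(-1)) = -(-2)*I*sqrt(6) = 2*I*sqrt(6)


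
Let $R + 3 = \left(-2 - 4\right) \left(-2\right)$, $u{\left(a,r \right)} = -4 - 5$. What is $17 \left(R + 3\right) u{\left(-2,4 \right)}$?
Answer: $-1836$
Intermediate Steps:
$u{\left(a,r \right)} = -9$ ($u{\left(a,r \right)} = -4 - 5 = -9$)
$R = 9$ ($R = -3 + \left(-2 - 4\right) \left(-2\right) = -3 - -12 = -3 + 12 = 9$)
$17 \left(R + 3\right) u{\left(-2,4 \right)} = 17 \left(9 + 3\right) \left(-9\right) = 17 \cdot 12 \left(-9\right) = 17 \left(-108\right) = -1836$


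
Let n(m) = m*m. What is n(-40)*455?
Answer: 728000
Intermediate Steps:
n(m) = m²
n(-40)*455 = (-40)²*455 = 1600*455 = 728000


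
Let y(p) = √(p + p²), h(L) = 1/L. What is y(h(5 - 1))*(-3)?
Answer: -3*√5/4 ≈ -1.6771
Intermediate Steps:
y(h(5 - 1))*(-3) = √((1 + 1/(5 - 1))/(5 - 1))*(-3) = √((1 + 1/4)/4)*(-3) = √((1 + ¼)/4)*(-3) = √((¼)*(5/4))*(-3) = √(5/16)*(-3) = (√5/4)*(-3) = -3*√5/4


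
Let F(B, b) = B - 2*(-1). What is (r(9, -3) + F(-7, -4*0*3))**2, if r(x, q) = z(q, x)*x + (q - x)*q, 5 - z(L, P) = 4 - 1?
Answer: 2401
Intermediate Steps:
z(L, P) = 2 (z(L, P) = 5 - (4 - 1) = 5 - 1*3 = 5 - 3 = 2)
r(x, q) = 2*x + q*(q - x) (r(x, q) = 2*x + (q - x)*q = 2*x + q*(q - x))
F(B, b) = 2 + B (F(B, b) = B + 2 = 2 + B)
(r(9, -3) + F(-7, -4*0*3))**2 = (((-3)**2 + 2*9 - 1*(-3)*9) + (2 - 7))**2 = ((9 + 18 + 27) - 5)**2 = (54 - 5)**2 = 49**2 = 2401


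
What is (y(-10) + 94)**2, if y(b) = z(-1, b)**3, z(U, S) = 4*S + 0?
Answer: 4083976836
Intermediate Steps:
z(U, S) = 4*S
y(b) = 64*b**3 (y(b) = (4*b)**3 = 64*b**3)
(y(-10) + 94)**2 = (64*(-10)**3 + 94)**2 = (64*(-1000) + 94)**2 = (-64000 + 94)**2 = (-63906)**2 = 4083976836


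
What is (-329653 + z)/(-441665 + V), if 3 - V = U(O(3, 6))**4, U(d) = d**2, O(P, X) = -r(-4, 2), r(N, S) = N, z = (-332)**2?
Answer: 73143/169066 ≈ 0.43263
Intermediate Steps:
z = 110224
O(P, X) = 4 (O(P, X) = -1*(-4) = 4)
V = -65533 (V = 3 - (4**2)**4 = 3 - 1*16**4 = 3 - 1*65536 = 3 - 65536 = -65533)
(-329653 + z)/(-441665 + V) = (-329653 + 110224)/(-441665 - 65533) = -219429/(-507198) = -219429*(-1/507198) = 73143/169066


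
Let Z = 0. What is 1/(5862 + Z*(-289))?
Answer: 1/5862 ≈ 0.00017059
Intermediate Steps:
1/(5862 + Z*(-289)) = 1/(5862 + 0*(-289)) = 1/(5862 + 0) = 1/5862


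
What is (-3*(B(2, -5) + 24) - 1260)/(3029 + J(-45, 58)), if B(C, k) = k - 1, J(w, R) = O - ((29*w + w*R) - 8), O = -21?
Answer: -1314/6931 ≈ -0.18958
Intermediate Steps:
J(w, R) = -13 - 29*w - R*w (J(w, R) = -21 - ((29*w + w*R) - 8) = -21 - ((29*w + R*w) - 8) = -21 - (-8 + 29*w + R*w) = -21 + (8 - 29*w - R*w) = -13 - 29*w - R*w)
B(C, k) = -1 + k
(-3*(B(2, -5) + 24) - 1260)/(3029 + J(-45, 58)) = (-3*((-1 - 5) + 24) - 1260)/(3029 + (-13 - 29*(-45) - 1*58*(-45))) = (-3*(-6 + 24) - 1260)/(3029 + (-13 + 1305 + 2610)) = (-3*18 - 1260)/(3029 + 3902) = (-54 - 1260)/6931 = -1314*1/6931 = -1314/6931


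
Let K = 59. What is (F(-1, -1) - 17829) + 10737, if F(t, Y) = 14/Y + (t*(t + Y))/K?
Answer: -419252/59 ≈ -7106.0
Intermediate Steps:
F(t, Y) = 14/Y + t*(Y + t)/59 (F(t, Y) = 14/Y + (t*(t + Y))/59 = 14/Y + (t*(Y + t))*(1/59) = 14/Y + t*(Y + t)/59)
(F(-1, -1) - 17829) + 10737 = ((1/59)*(826 - 1*(-1)*(-1 - 1))/(-1) - 17829) + 10737 = ((1/59)*(-1)*(826 - 1*(-1)*(-2)) - 17829) + 10737 = ((1/59)*(-1)*(826 - 2) - 17829) + 10737 = ((1/59)*(-1)*824 - 17829) + 10737 = (-824/59 - 17829) + 10737 = -1052735/59 + 10737 = -419252/59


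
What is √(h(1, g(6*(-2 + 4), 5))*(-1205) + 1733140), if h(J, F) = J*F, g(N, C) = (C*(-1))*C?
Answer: 7*√35985 ≈ 1327.9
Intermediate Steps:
g(N, C) = -C² (g(N, C) = (-C)*C = -C²)
h(J, F) = F*J
√(h(1, g(6*(-2 + 4), 5))*(-1205) + 1733140) = √((-1*5²*1)*(-1205) + 1733140) = √((-1*25*1)*(-1205) + 1733140) = √(-25*1*(-1205) + 1733140) = √(-25*(-1205) + 1733140) = √(30125 + 1733140) = √1763265 = 7*√35985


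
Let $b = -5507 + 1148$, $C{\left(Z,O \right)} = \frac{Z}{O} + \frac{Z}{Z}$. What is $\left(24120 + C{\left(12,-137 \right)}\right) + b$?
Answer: $\frac{2707382}{137} \approx 19762.0$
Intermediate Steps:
$C{\left(Z,O \right)} = 1 + \frac{Z}{O}$ ($C{\left(Z,O \right)} = \frac{Z}{O} + 1 = 1 + \frac{Z}{O}$)
$b = -4359$
$\left(24120 + C{\left(12,-137 \right)}\right) + b = \left(24120 + \frac{-137 + 12}{-137}\right) - 4359 = \left(24120 - - \frac{125}{137}\right) - 4359 = \left(24120 + \frac{125}{137}\right) - 4359 = \frac{3304565}{137} - 4359 = \frac{2707382}{137}$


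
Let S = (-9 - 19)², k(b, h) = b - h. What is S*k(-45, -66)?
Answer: 16464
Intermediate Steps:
S = 784 (S = (-28)² = 784)
S*k(-45, -66) = 784*(-45 - 1*(-66)) = 784*(-45 + 66) = 784*21 = 16464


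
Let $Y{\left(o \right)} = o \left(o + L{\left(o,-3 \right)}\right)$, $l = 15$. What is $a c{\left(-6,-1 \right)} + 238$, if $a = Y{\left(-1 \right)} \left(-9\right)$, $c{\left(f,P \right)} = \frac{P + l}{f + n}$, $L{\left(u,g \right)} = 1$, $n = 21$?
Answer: $238$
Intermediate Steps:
$c{\left(f,P \right)} = \frac{15 + P}{21 + f}$ ($c{\left(f,P \right)} = \frac{P + 15}{f + 21} = \frac{15 + P}{21 + f}$)
$Y{\left(o \right)} = o \left(1 + o\right)$ ($Y{\left(o \right)} = o \left(o + 1\right) = o \left(1 + o\right)$)
$a = 0$ ($a = - (1 - 1) \left(-9\right) = \left(-1\right) 0 \left(-9\right) = 0 \left(-9\right) = 0$)
$a c{\left(-6,-1 \right)} + 238 = 0 \frac{15 - 1}{21 - 6} + 238 = 0 \cdot \frac{1}{15} \cdot 14 + 238 = 0 \cdot \frac{14}{15} + 238 = 0 + 238 = 238$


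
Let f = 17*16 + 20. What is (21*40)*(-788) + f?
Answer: -661628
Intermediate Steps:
f = 292 (f = 272 + 20 = 292)
(21*40)*(-788) + f = (21*40)*(-788) + 292 = 840*(-788) + 292 = -661920 + 292 = -661628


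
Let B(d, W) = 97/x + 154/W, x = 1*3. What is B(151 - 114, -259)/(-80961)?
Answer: -3523/8986671 ≈ -0.00039202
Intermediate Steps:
x = 3
B(d, W) = 97/3 + 154/W
B(151 - 114, -259)/(-80961) = (97/3 + 154/(-259))/(-80961) = (97/3 + 154*(-1/259))*(-1/80961) = (97/3 - 22/37)*(-1/80961) = (3523/111)*(-1/80961) = -3523/8986671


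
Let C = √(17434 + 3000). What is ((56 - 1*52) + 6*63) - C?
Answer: 382 - √20434 ≈ 239.05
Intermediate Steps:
C = √20434 ≈ 142.95
((56 - 1*52) + 6*63) - C = ((56 - 1*52) + 6*63) - √20434 = ((56 - 52) + 378) - √20434 = (4 + 378) - √20434 = 382 - √20434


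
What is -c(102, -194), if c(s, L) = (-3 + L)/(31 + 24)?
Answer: 197/55 ≈ 3.5818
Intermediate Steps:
c(s, L) = -3/55 + L/55 (c(s, L) = (-3 + L)/55 = (-3 + L)*(1/55) = -3/55 + L/55)
-c(102, -194) = -(-3/55 + (1/55)*(-194)) = -(-3/55 - 194/55) = -1*(-197/55) = 197/55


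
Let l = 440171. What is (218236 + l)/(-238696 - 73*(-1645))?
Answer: -219469/39537 ≈ -5.5510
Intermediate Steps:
(218236 + l)/(-238696 - 73*(-1645)) = (218236 + 440171)/(-238696 - 73*(-1645)) = 658407/(-238696 + 120085) = 658407/(-118611) = 658407*(-1/118611) = -219469/39537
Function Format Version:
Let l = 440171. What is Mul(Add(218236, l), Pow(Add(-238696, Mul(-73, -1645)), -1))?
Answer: Rational(-219469, 39537) ≈ -5.5510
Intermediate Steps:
Mul(Add(218236, l), Pow(Add(-238696, Mul(-73, -1645)), -1)) = Mul(Add(218236, 440171), Pow(Add(-238696, Mul(-73, -1645)), -1)) = Mul(658407, Pow(Add(-238696, 120085), -1)) = Mul(658407, Pow(-118611, -1)) = Mul(658407, Rational(-1, 118611)) = Rational(-219469, 39537)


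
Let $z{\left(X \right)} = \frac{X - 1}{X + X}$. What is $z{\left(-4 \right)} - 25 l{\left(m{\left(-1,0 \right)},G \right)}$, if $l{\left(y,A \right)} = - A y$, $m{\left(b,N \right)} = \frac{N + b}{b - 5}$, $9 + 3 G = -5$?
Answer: $- \frac{1355}{72} \approx -18.819$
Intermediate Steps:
$G = - \frac{14}{3}$ ($G = -3 + \frac{1}{3} \left(-5\right) = -3 - \frac{5}{3} = - \frac{14}{3} \approx -4.6667$)
$z{\left(X \right)} = \frac{-1 + X}{2 X}$
$m{\left(b,N \right)} = \frac{N + b}{-5 + b}$
$l{\left(y,A \right)} = - A y$
$z{\left(-4 \right)} - 25 l{\left(m{\left(-1,0 \right)},G \right)} = \frac{-1 - 4}{2 \left(-4\right)} - 25 \left(\left(-1\right) \left(- \frac{14}{3}\right) \frac{0 - 1}{-5 - 1}\right) = \frac{1}{2} \left(- \frac{1}{4}\right) \left(-5\right) - 25 \left(\left(-1\right) \left(- \frac{14}{3}\right) \frac{1}{-6} \left(-1\right)\right) = \frac{5}{8} - 25 \left(\left(-1\right) \left(- \frac{14}{3}\right) \left(\left(- \frac{1}{6}\right) \left(-1\right)\right)\right) = \frac{5}{8} - 25 \left(\left(-1\right) \left(- \frac{14}{3}\right) \frac{1}{6}\right) = \frac{5}{8} - \frac{175}{9} = - \frac{1355}{72}$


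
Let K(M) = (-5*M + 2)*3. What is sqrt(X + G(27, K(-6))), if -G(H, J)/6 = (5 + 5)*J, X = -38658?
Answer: I*sqrt(44418) ≈ 210.76*I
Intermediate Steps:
K(M) = 6 - 15*M (K(M) = (2 - 5*M)*3 = 6 - 15*M)
G(H, J) = -60*J (G(H, J) = -6*(5 + 5)*J = -60*J)
sqrt(X + G(27, K(-6))) = sqrt(-38658 - 60*(6 - 15*(-6))) = sqrt(-38658 - 60*(6 + 90)) = sqrt(-38658 - 60*96) = sqrt(-38658 - 5760) = sqrt(-44418) = I*sqrt(44418)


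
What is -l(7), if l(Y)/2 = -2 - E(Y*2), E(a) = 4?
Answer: 12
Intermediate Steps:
l(Y) = -12 (l(Y) = 2*(-2 - 1*4) = 2*(-2 - 4) = 2*(-6) = -12)
-l(7) = -1*(-12) = 12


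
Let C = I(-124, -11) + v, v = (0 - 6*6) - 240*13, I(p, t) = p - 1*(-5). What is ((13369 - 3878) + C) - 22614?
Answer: -16398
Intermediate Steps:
I(p, t) = 5 + p (I(p, t) = p + 5 = 5 + p)
v = -3156 (v = (0 - 1*36) - 60*52 = (0 - 36) - 3120 = -36 - 3120 = -3156)
C = -3275 (C = (5 - 124) - 3156 = -119 - 3156 = -3275)
((13369 - 3878) + C) - 22614 = ((13369 - 3878) - 3275) - 22614 = (9491 - 3275) - 22614 = 6216 - 22614 = -16398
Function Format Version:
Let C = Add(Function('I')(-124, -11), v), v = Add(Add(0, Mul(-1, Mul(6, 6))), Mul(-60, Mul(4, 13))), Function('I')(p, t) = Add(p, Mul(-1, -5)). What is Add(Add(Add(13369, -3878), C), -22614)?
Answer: -16398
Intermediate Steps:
Function('I')(p, t) = Add(5, p) (Function('I')(p, t) = Add(p, 5) = Add(5, p))
v = -3156 (v = Add(Add(0, Mul(-1, 36)), Mul(-60, 52)) = Add(Add(0, -36), -3120) = Add(-36, -3120) = -3156)
C = -3275 (C = Add(Add(5, -124), -3156) = Add(-119, -3156) = -3275)
Add(Add(Add(13369, -3878), C), -22614) = Add(Add(Add(13369, -3878), -3275), -22614) = Add(Add(9491, -3275), -22614) = Add(6216, -22614) = -16398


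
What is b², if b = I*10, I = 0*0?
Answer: 0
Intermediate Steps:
I = 0
b = 0 (b = 0*10 = 0)
b² = 0² = 0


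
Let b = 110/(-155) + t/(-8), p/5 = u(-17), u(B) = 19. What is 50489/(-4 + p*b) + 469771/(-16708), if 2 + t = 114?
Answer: -5819925987/90732794 ≈ -64.144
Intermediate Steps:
p = 95 (p = 5*19 = 95)
t = 112 (t = -2 + 114 = 112)
b = -456/31 (b = 110/(-155) + 112/(-8) = 110*(-1/155) + 112*(-1/8) = -22/31 - 14 = -456/31 ≈ -14.710)
50489/(-4 + p*b) + 469771/(-16708) = 50489/(-4 + 95*(-456/31)) + 469771/(-16708) = 50489/(-4 - 43320/31) + 469771*(-1/16708) = 50489/(-43444/31) - 469771/16708 = 50489*(-31/43444) - 469771/16708 = -1565159/43444 - 469771/16708 = -5819925987/90732794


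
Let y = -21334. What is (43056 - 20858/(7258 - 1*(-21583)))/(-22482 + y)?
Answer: -620878619/631848628 ≈ -0.98264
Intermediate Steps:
(43056 - 20858/(7258 - 1*(-21583)))/(-22482 + y) = (43056 - 20858/(7258 - 1*(-21583)))/(-22482 - 21334) = (43056 - 20858/(7258 + 21583))/(-43816) = (43056 - 20858/28841)*(-1/43816) = (1241757238/28841)*(-1/43816) = -620878619/631848628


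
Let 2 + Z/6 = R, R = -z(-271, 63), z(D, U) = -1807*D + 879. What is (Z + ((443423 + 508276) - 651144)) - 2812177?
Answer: -5455090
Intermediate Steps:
z(D, U) = 879 - 1807*D
R = -490576 (R = -(879 - 1807*(-271)) = -(879 + 489697) = -1*490576 = -490576)
Z = -2943468 (Z = -12 + 6*(-490576) = -12 - 2943456 = -2943468)
(Z + ((443423 + 508276) - 651144)) - 2812177 = (-2943468 + ((443423 + 508276) - 651144)) - 2812177 = (-2943468 + (951699 - 651144)) - 2812177 = (-2943468 + 300555) - 2812177 = -2642913 - 2812177 = -5455090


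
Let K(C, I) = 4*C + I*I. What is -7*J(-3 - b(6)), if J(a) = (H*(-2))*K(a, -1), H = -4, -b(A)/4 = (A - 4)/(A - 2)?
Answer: 168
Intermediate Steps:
b(A) = -4*(-4 + A)/(-2 + A) (b(A) = -4*(A - 4)/(A - 2) = -4*(-4 + A)/(-2 + A))
K(C, I) = I² + 4*C (K(C, I) = 4*C + I² = I² + 4*C)
J(a) = 8 + 32*a (J(a) = (-4*(-2))*((-1)² + 4*a) = 8*(1 + 4*a) = 8 + 32*a)
-7*J(-3 - b(6)) = -7*(8 + 32*(-3 - 4*(4 - 1*6)/(-2 + 6))) = -7*(8 + 32*(-3 - 4*(4 - 6)/4)) = -7*(8 + 32*(-3 - 4*(-2)/4)) = -7*(8 + 32*(-3 - 1*(-2))) = -7*(8 + 32*(-3 + 2)) = -7*(8 + 32*(-1)) = -7*(8 - 32) = -7*(-24) = 168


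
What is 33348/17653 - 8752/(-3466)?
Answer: 135041612/30592649 ≈ 4.4142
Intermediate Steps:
33348/17653 - 8752/(-3466) = 33348*(1/17653) - 8752*(-1/3466) = 33348/17653 + 4376/1733 = 135041612/30592649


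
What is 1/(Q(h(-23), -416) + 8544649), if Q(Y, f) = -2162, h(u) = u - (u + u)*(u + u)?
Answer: 1/8542487 ≈ 1.1706e-7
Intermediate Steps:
h(u) = u - 4*u² (h(u) = u - 2*u*2*u = u - 4*u²)
1/(Q(h(-23), -416) + 8544649) = 1/(-2162 + 8544649) = 1/8542487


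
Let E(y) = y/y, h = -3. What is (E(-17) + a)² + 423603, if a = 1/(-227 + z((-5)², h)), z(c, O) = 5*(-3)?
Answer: 24807944173/58564 ≈ 4.2360e+5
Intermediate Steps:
z(c, O) = -15
E(y) = 1
a = -1/242 (a = 1/(-227 - 15) = 1/(-242) = -1/242 ≈ -0.0041322)
(E(-17) + a)² + 423603 = (1 - 1/242)² + 423603 = (241/242)² + 423603 = 58081/58564 + 423603 = 24807944173/58564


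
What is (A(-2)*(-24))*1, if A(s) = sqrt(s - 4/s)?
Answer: 0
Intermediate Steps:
(A(-2)*(-24))*1 = (sqrt(-2 - 4/(-2))*(-24))*1 = (sqrt(-2 - 4*(-1/2))*(-24))*1 = (sqrt(-2 + 2)*(-24))*1 = (sqrt(0)*(-24))*1 = (0*(-24))*1 = 0*1 = 0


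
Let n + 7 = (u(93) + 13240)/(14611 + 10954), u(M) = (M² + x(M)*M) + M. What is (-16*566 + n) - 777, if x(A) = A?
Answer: -251528969/25565 ≈ -9838.8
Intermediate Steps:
u(M) = M + 2*M² (u(M) = (M² + M*M) + M = (M² + M²) + M = 2*M² + M = M + 2*M²)
n = -148324/25565 (n = -7 + (93*(1 + 2*93) + 13240)/(14611 + 10954) = -7 + (93*(1 + 186) + 13240)/25565 = -7 + (93*187 + 13240)*(1/25565) = -7 + (17391 + 13240)*(1/25565) = -7 + 30631*(1/25565) = -7 + 30631/25565 = -148324/25565 ≈ -5.8018)
(-16*566 + n) - 777 = (-16*566 - 148324/25565) - 777 = (-9056 - 148324/25565) - 777 = -231664964/25565 - 777 = -251528969/25565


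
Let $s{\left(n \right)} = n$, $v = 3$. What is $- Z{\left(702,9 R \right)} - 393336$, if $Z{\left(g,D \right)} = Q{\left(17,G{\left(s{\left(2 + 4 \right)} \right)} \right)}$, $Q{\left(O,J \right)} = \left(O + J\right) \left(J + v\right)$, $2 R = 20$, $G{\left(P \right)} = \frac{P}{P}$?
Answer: $-393408$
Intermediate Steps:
$G{\left(P \right)} = 1$
$R = 10$ ($R = \frac{1}{2} \cdot 20 = 10$)
$Q{\left(O,J \right)} = \left(3 + J\right) \left(J + O\right)$ ($Q{\left(O,J \right)} = \left(O + J\right) \left(J + 3\right) = \left(J + O\right) \left(3 + J\right) = \left(3 + J\right) \left(J + O\right)$)
$Z{\left(g,D \right)} = 72$ ($Z{\left(g,D \right)} = 1^{2} + 3 \cdot 1 + 3 \cdot 17 + 1 \cdot 17 = 1 + 3 + 51 + 17 = 72$)
$- Z{\left(702,9 R \right)} - 393336 = \left(-1\right) 72 - 393336 = -72 - 393336 = -393408$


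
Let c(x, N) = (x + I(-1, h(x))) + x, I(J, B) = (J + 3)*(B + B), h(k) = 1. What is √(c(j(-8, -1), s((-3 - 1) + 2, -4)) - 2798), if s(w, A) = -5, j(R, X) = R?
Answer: I*√2810 ≈ 53.009*I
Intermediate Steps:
I(J, B) = 2*B*(3 + J) (I(J, B) = (3 + J)*(2*B) = 2*B*(3 + J))
c(x, N) = 4 + 2*x (c(x, N) = (x + 2*1*(3 - 1)) + x = (x + 2*1*2) + x = (x + 4) + x = (4 + x) + x = 4 + 2*x)
√(c(j(-8, -1), s((-3 - 1) + 2, -4)) - 2798) = √((4 + 2*(-8)) - 2798) = √((4 - 16) - 2798) = √(-12 - 2798) = √(-2810) = I*√2810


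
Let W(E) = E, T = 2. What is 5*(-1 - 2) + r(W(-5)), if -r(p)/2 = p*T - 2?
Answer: 9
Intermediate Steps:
r(p) = 4 - 4*p (r(p) = -2*(p*2 - 2) = -2*(2*p - 2) = -2*(-2 + 2*p) = 4 - 4*p)
5*(-1 - 2) + r(W(-5)) = 5*(-1 - 2) + (4 - 4*(-5)) = 5*(-3) + (4 + 20) = -15 + 24 = 9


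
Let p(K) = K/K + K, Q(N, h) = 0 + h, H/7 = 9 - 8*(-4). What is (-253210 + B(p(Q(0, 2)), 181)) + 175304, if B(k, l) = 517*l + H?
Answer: 15958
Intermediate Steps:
H = 287 (H = 7*(9 - 8*(-4)) = 7*(9 + 32) = 7*41 = 287)
Q(N, h) = h
p(K) = 1 + K
B(k, l) = 287 + 517*l (B(k, l) = 517*l + 287 = 287 + 517*l)
(-253210 + B(p(Q(0, 2)), 181)) + 175304 = (-253210 + (287 + 517*181)) + 175304 = (-253210 + (287 + 93577)) + 175304 = (-253210 + 93864) + 175304 = -159346 + 175304 = 15958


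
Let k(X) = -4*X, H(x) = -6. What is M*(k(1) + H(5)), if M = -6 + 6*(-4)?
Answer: 300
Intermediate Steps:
M = -30 (M = -6 - 24 = -30)
M*(k(1) + H(5)) = -30*(-4*1 - 6) = -30*(-4 - 6) = -30*(-10) = 300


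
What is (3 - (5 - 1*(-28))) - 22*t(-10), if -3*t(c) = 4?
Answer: -2/3 ≈ -0.66667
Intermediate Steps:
t(c) = -4/3 (t(c) = -1/3*4 = -4/3)
(3 - (5 - 1*(-28))) - 22*t(-10) = (3 - (5 - 1*(-28))) - 22*(-4/3) = (3 - (5 + 28)) + 88/3 = (3 - 1*33) + 88/3 = (3 - 33) + 88/3 = -30 + 88/3 = -2/3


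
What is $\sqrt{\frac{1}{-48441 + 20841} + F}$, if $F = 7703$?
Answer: $\frac{\sqrt{14669593131}}{1380} \approx 87.767$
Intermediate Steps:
$\sqrt{\frac{1}{-48441 + 20841} + F} = \sqrt{\frac{1}{-48441 + 20841} + 7703} = \sqrt{\frac{1}{-27600} + 7703} = \sqrt{- \frac{1}{27600} + 7703} = \sqrt{\frac{212602799}{27600}} = \frac{\sqrt{14669593131}}{1380}$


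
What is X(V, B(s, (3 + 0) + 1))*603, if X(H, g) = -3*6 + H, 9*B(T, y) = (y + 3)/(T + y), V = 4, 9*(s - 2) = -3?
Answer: -8442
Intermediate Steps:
s = 5/3 (s = 2 + (1/9)*(-3) = 2 - 1/3 = 5/3 ≈ 1.6667)
B(T, y) = (3 + y)/(9*(T + y)) (B(T, y) = ((y + 3)/(T + y))/9 = ((3 + y)/(T + y))/9 = (3 + y)/(9*(T + y)))
X(H, g) = -18 + H
X(V, B(s, (3 + 0) + 1))*603 = (-18 + 4)*603 = -14*603 = -8442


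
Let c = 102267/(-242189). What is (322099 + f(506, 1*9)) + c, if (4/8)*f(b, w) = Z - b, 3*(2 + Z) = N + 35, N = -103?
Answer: 233255067556/726567 ≈ 3.2104e+5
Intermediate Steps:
c = -102267/242189 (c = 102267*(-1/242189) = -102267/242189 ≈ -0.42226)
Z = -74/3 (Z = -2 + (-103 + 35)/3 = -2 + (⅓)*(-68) = -2 - 68/3 = -74/3 ≈ -24.667)
f(b, w) = -148/3 - 2*b (f(b, w) = 2*(-74/3 - b) = -148/3 - 2*b)
(322099 + f(506, 1*9)) + c = (322099 + (-148/3 - 2*506)) - 102267/242189 = (322099 + (-148/3 - 1012)) - 102267/242189 = (322099 - 3184/3) - 102267/242189 = 963113/3 - 102267/242189 = 233255067556/726567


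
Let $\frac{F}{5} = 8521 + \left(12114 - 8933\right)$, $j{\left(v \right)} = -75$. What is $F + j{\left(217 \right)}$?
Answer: $58435$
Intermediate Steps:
$F = 58510$ ($F = 5 \left(8521 + \left(12114 - 8933\right)\right) = 5 \left(8521 + 3181\right) = 5 \cdot 11702 = 58510$)
$F + j{\left(217 \right)} = 58510 - 75 = 58435$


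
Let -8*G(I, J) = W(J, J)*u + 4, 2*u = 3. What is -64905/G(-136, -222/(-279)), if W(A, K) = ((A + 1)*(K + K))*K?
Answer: 17402263695/248371 ≈ 70066.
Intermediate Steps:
u = 3/2 (u = (½)*3 = 3/2 ≈ 1.5000)
W(A, K) = 2*K²*(1 + A) (W(A, K) = ((1 + A)*(2*K))*K = (2*K*(1 + A))*K = 2*K²*(1 + A))
G(I, J) = -½ - 3*J²*(1 + J)/8 (G(I, J) = -((2*J²*(1 + J))*(3/2) + 4)/8 = -(3*J²*(1 + J) + 4)/8 = -(4 + 3*J²*(1 + J))/8 = -½ - 3*J²*(1 + J)/8)
-64905/G(-136, -222/(-279)) = -64905/(-½ + 3*(-222/(-279))²*(-1 - (-222)/(-279))/8) = -64905/(-½ + 3*(-222*(-1/279))²*(-1 - (-222)*(-1)/279)/8) = -64905/(-½ + 3*(74/93)²*(-1 - 1*74/93)/8) = -64905/(-½ + (3/8)*(5476/8649)*(-1 - 74/93)) = -64905/(-½ + (3/8)*(5476/8649)*(-167/93)) = -64905/(-½ - 228623/536238) = -64905/(-248371/268119) = -64905*(-268119/248371) = 17402263695/248371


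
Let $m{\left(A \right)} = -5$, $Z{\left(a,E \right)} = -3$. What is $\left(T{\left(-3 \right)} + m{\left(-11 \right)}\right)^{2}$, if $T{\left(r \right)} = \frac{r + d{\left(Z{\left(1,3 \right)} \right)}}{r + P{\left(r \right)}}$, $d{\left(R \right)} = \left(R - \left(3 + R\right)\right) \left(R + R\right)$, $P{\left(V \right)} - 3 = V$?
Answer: $100$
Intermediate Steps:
$P{\left(V \right)} = 3 + V$
$d{\left(R \right)} = - 6 R$ ($d{\left(R \right)} = - 3 \cdot 2 R = - 6 R$)
$T{\left(r \right)} = \frac{18 + r}{3 + 2 r}$ ($T{\left(r \right)} = \frac{r - -18}{r + \left(3 + r\right)} = \frac{r + 18}{3 + 2 r} = \frac{18 + r}{3 + 2 r}$)
$\left(T{\left(-3 \right)} + m{\left(-11 \right)}\right)^{2} = \left(\frac{18 - 3}{3 + 2 \left(-3\right)} - 5\right)^{2} = \left(\frac{1}{3 - 6} \cdot 15 - 5\right)^{2} = \left(\frac{1}{-3} \cdot 15 - 5\right)^{2} = \left(\left(- \frac{1}{3}\right) 15 - 5\right)^{2} = \left(-5 - 5\right)^{2} = \left(-10\right)^{2} = 100$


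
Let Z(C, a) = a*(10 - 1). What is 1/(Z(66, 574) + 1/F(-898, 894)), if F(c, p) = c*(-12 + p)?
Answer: 792036/4091657975 ≈ 0.00019357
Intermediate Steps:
Z(C, a) = 9*a (Z(C, a) = a*9 = 9*a)
1/(Z(66, 574) + 1/F(-898, 894)) = 1/(9*574 + 1/(-898*(-12 + 894))) = 1/(5166 + 1/(-898*882)) = 1/(5166 + 1/(-792036)) = 1/(5166 - 1/792036) = 1/(4091657975/792036) = 792036/4091657975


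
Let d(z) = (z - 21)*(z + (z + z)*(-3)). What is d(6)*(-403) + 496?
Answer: -180854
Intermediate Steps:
d(z) = -5*z*(-21 + z) (d(z) = (-21 + z)*(z + (2*z)*(-3)) = (-21 + z)*(z - 6*z) = (-21 + z)*(-5*z) = -5*z*(-21 + z))
d(6)*(-403) + 496 = (5*6*(21 - 1*6))*(-403) + 496 = (5*6*(21 - 6))*(-403) + 496 = (5*6*15)*(-403) + 496 = 450*(-403) + 496 = -181350 + 496 = -180854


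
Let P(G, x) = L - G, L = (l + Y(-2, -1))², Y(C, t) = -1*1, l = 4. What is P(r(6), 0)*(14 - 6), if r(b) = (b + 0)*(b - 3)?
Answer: -72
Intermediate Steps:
Y(C, t) = -1
L = 9 (L = (4 - 1)² = 3² = 9)
r(b) = b*(-3 + b)
P(G, x) = 9 - G
P(r(6), 0)*(14 - 6) = (9 - 6*(-3 + 6))*(14 - 6) = (9 - 6*3)*8 = (9 - 1*18)*8 = (9 - 18)*8 = -9*8 = -72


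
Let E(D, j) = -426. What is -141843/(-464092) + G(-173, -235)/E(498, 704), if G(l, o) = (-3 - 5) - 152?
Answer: 67339919/98851596 ≈ 0.68122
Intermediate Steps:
G(l, o) = -160 (G(l, o) = -8 - 152 = -160)
-141843/(-464092) + G(-173, -235)/E(498, 704) = -141843/(-464092) - 160/(-426) = -141843*(-1/464092) - 160*(-1/426) = 141843/464092 + 80/213 = 67339919/98851596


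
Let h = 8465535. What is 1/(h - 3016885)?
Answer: 1/5448650 ≈ 1.8353e-7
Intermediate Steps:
1/(h - 3016885) = 1/(8465535 - 3016885) = 1/5448650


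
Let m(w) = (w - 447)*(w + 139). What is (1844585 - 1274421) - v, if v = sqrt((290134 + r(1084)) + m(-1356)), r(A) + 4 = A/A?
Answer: 570164 - sqrt(2484382) ≈ 5.6859e+5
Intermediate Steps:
r(A) = -3 (r(A) = -4 + A/A = -4 + 1 = -3)
m(w) = (-447 + w)*(139 + w)
v = sqrt(2484382) (v = sqrt((290134 - 3) + (-62133 + (-1356)**2 - 308*(-1356))) = sqrt(290131 + (-62133 + 1838736 + 417648)) = sqrt(290131 + 2194251) = sqrt(2484382) ≈ 1576.2)
(1844585 - 1274421) - v = (1844585 - 1274421) - sqrt(2484382) = 570164 - sqrt(2484382)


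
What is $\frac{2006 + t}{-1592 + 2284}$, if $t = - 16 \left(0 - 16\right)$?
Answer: $\frac{1131}{346} \approx 3.2688$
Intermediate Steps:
$t = 256$ ($t = - 16 \left(0 - 16\right) = \left(-16\right) \left(-16\right) = 256$)
$\frac{2006 + t}{-1592 + 2284} = \frac{2006 + 256}{-1592 + 2284} = \frac{2262}{692} = 2262 \cdot \frac{1}{692} = \frac{1131}{346}$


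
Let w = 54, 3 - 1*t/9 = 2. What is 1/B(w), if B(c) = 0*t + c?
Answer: 1/54 ≈ 0.018519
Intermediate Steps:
t = 9 (t = 27 - 9*2 = 27 - 18 = 9)
B(c) = c (B(c) = 0*9 + c = 0 + c = c)
1/B(w) = 1/54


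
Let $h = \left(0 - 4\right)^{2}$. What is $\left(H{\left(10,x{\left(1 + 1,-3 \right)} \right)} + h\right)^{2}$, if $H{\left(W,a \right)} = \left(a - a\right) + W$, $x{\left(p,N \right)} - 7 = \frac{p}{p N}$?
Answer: $676$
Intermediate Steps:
$x{\left(p,N \right)} = 7 + \frac{1}{N}$ ($x{\left(p,N \right)} = 7 + \frac{p}{p N} = 7 + \frac{p}{N p} = 7 + p \frac{1}{N p} = 7 + \frac{1}{N}$)
$H{\left(W,a \right)} = W$ ($H{\left(W,a \right)} = 0 + W = W$)
$h = 16$ ($h = \left(-4\right)^{2} = 16$)
$\left(H{\left(10,x{\left(1 + 1,-3 \right)} \right)} + h\right)^{2} = \left(10 + 16\right)^{2} = 26^{2} = 676$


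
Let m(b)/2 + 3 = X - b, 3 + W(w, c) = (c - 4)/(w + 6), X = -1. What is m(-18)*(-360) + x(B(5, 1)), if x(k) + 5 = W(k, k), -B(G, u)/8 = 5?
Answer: -171474/17 ≈ -10087.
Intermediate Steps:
B(G, u) = -40 (B(G, u) = -8*5 = -40)
W(w, c) = -3 + (-4 + c)/(6 + w) (W(w, c) = -3 + (c - 4)/(w + 6) = -3 + (-4 + c)/(6 + w))
m(b) = -8 - 2*b (m(b) = -6 + 2*(-1 - b) = -6 + (-2 - 2*b) = -8 - 2*b)
x(k) = -5 + (-22 - 2*k)/(6 + k) (x(k) = -5 + (-22 + k - 3*k)/(6 + k) = -5 + (-22 - 2*k)/(6 + k))
m(-18)*(-360) + x(B(5, 1)) = (-8 - 2*(-18))*(-360) + (-52 - 7*(-40))/(6 - 40) = (-8 + 36)*(-360) + (-52 + 280)/(-34) = 28*(-360) - 1/34*228 = -10080 - 114/17 = -171474/17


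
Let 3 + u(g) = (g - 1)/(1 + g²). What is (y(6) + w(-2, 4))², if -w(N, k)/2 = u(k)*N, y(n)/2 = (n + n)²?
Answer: 22127616/289 ≈ 76566.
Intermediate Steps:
u(g) = -3 + (-1 + g)/(1 + g²) (u(g) = -3 + (g - 1)/(1 + g²) = -3 + (-1 + g)/(1 + g²))
y(n) = 8*n² (y(n) = 2*(n + n)² = 2*(2*n)² = 2*(4*n²) = 8*n²)
w(N, k) = -2*N*(-4 + k - 3*k²)/(1 + k²) (w(N, k) = -2*(-4 + k - 3*k²)/(1 + k²)*N = -2*N*(-4 + k - 3*k²)/(1 + k²))
(y(6) + w(-2, 4))² = (8*6² + 2*(-2)*(4 - 1*4 + 3*4²)/(1 + 4²))² = (8*36 + 2*(-2)*(4 - 4 + 3*16)/(1 + 16))² = (288 + 2*(-2)*(4 - 4 + 48)/17)² = (288 + 2*(-2)*(1/17)*48)² = (288 - 192/17)² = (4704/17)² = 22127616/289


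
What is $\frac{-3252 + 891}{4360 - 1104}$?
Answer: $- \frac{2361}{3256} \approx -0.72512$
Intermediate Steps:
$\frac{-3252 + 891}{4360 - 1104} = - \frac{2361}{3256}$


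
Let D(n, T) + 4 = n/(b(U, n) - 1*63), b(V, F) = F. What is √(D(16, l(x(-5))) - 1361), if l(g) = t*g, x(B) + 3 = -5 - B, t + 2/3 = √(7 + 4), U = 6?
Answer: I*√3016037/47 ≈ 36.951*I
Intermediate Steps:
t = -⅔ + √11 (t = -⅔ + √(7 + 4) = -⅔ + √11 ≈ 2.6500)
x(B) = -8 - B (x(B) = -3 + (-5 - B) = -8 - B)
l(g) = g*(-⅔ + √11) (l(g) = (-⅔ + √11)*g = g*(-⅔ + √11))
D(n, T) = -4 + n/(-63 + n) (D(n, T) = -4 + n/(n - 1*63) = -4 + n/(n - 63) = -4 + n/(-63 + n))
√(D(16, l(x(-5))) - 1361) = √(3*(84 - 1*16)/(-63 + 16) - 1361) = √(3*(84 - 16)/(-47) - 1361) = √(3*(-1/47)*68 - 1361) = √(-204/47 - 1361) = √(-64171/47) = I*√3016037/47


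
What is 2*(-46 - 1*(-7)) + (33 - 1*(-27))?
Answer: -18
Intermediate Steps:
2*(-46 - 1*(-7)) + (33 - 1*(-27)) = 2*(-46 + 7) + (33 + 27) = 2*(-39) + 60 = -78 + 60 = -18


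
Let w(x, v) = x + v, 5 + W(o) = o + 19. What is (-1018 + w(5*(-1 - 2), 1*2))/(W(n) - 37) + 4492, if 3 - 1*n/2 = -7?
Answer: 14507/3 ≈ 4835.7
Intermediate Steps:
n = 20 (n = 6 - 2*(-7) = 6 + 14 = 20)
W(o) = 14 + o (W(o) = -5 + (o + 19) = -5 + (19 + o) = 14 + o)
w(x, v) = v + x
(-1018 + w(5*(-1 - 2), 1*2))/(W(n) - 37) + 4492 = (-1018 + (1*2 + 5*(-1 - 2)))/((14 + 20) - 37) + 4492 = (-1018 + (2 + 5*(-3)))/(34 - 37) + 4492 = (-1018 + (2 - 15))/(-3) + 4492 = (-1018 - 13)*(-⅓) + 4492 = -1031*(-⅓) + 4492 = 1031/3 + 4492 = 14507/3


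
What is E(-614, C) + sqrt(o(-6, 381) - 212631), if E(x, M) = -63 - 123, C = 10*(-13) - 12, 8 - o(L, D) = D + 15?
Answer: -186 + I*sqrt(213019) ≈ -186.0 + 461.54*I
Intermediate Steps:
o(L, D) = -7 - D (o(L, D) = 8 - (D + 15) = 8 - (15 + D) = 8 + (-15 - D) = -7 - D)
C = -142 (C = -130 - 12 = -142)
E(x, M) = -186
E(-614, C) + sqrt(o(-6, 381) - 212631) = -186 + sqrt((-7 - 1*381) - 212631) = -186 + sqrt((-7 - 381) - 212631) = -186 + sqrt(-388 - 212631) = -186 + sqrt(-213019) = -186 + I*sqrt(213019)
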